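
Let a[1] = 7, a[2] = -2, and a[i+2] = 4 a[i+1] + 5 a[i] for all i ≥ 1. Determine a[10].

a[3] = 4·(-2) + 5·7 = 27
a[4] = 4·27 + 5·(-2) = 98
a[5] = 4·98 + 5·27 = 527
a[6] = 4·527 + 5·98 = 2598
a[7] = 4·2598 + 5·527 = 13027
a[8] = 4·13027 + 5·2598 = 65098
a[9] = 4·65098 + 5·13027 = 325527
a[10] = 4·325527 + 5·65098 = 1627598

1627598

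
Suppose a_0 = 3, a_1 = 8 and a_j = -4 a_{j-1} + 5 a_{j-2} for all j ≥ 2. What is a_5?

a_2 = -4(8) + 5(3) = -17
a_3 = -4(-17) + 5(8) = 108
a_4 = -4(108) + 5(-17) = -517
a_5 = -4(-517) + 5(108) = 2608

2608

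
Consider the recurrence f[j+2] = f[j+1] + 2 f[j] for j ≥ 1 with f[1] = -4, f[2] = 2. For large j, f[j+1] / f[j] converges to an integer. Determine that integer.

The characteristic equation is r^2 - r - 2 = 0, which factors as (r - 2)(r + 1) = 0.
So the roots are 2 and -1. Since |2| > |-1| and the coefficient of 2^j is non-zero, the ratio tends to 2.

2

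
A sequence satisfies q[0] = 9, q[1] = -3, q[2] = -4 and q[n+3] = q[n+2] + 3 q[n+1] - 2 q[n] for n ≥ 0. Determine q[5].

-122

q[3] = (-4) + 3·(-3) - 2·9 = -31
q[4] = (-31) + 3·(-4) - 2·(-3) = -37
q[5] = (-37) + 3·(-31) - 2·(-4) = -122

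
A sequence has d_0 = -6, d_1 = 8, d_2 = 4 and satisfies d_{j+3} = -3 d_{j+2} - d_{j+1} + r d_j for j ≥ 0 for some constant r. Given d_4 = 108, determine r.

2

d_3 = -20 - 6r
d_4 = 56 + 26r
So 56 + 26r = 108, giving r = 2.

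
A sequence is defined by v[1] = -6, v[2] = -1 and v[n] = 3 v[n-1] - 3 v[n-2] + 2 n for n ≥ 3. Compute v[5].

v[3] = 3(-1) - 3(-6) + 6 = 21
v[4] = 3(21) - 3(-1) + 8 = 74
v[5] = 3(74) - 3(21) + 10 = 169

169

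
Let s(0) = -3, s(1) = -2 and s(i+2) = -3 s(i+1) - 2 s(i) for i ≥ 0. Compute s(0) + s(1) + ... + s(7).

-425

s(2) = -3(-2) - 2(-3) = 12
s(3) = -3(12) - 2(-2) = -32
s(4) = -3(-32) - 2(12) = 72
s(5) = -3(72) - 2(-32) = -152
s(6) = -3(-152) - 2(72) = 312
s(7) = -3(312) - 2(-152) = -632
Sum = (-3) + (-2) + 12 + (-32) + 72 + (-152) + 312 + (-632) = -425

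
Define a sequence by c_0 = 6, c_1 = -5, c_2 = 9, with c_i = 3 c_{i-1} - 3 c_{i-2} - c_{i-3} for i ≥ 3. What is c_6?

129

c_3 = 3·9 - 3·(-5) - 6 = 36
c_4 = 3·36 - 3·9 - (-5) = 86
c_5 = 3·86 - 3·36 - 9 = 141
c_6 = 3·141 - 3·86 - 36 = 129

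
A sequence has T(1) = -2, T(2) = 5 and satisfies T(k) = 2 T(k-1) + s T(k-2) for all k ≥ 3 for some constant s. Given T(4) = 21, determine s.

1

T(3) = 10 - 2s
T(4) = 20 + s
So 20 + s = 21, giving s = 1.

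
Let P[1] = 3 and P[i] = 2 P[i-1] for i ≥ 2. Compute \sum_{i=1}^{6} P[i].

189

P[2] = 2*3 = 6
P[3] = 2*6 = 12
P[4] = 2*12 = 24
P[5] = 2*24 = 48
P[6] = 2*48 = 96
Sum = 3 + 6 + 12 + 24 + 48 + 96 = 189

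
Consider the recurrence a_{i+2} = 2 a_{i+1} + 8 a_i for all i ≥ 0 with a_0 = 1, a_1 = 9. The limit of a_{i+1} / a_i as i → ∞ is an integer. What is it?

The characteristic equation is r^2 - 2r - 8 = 0, which factors as (r - 4)(r + 2) = 0.
So the roots are 4 and -2. Since |4| > |-2| and the coefficient of 4^i is non-zero, the ratio tends to 4.

4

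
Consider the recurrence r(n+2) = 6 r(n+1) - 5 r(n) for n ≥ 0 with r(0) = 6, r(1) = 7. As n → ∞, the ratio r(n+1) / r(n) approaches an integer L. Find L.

5

The characteristic equation is r^2 - 6r + 5 = 0, which factors as (r - 5)(r - 1) = 0.
So the roots are 5 and 1. Since |5| > |1| and the coefficient of 5^n is non-zero, the ratio tends to 5.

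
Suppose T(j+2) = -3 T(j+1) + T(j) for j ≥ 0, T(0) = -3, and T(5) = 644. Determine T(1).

5

Let T(1) = w.
T(2) = -3 - 3w
T(3) = 9 + 10w
T(4) = -30 - 33w
T(5) = 99 + 109w
So 99 + 109w = 644, giving w = 5.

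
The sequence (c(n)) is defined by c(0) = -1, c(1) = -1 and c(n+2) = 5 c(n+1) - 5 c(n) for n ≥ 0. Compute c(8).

c(2) = 5*(-1) - 5*(-1) = 0
c(3) = 5*0 - 5*(-1) = 5
c(4) = 5*5 - 5*0 = 25
c(5) = 5*25 - 5*5 = 100
c(6) = 5*100 - 5*25 = 375
c(7) = 5*375 - 5*100 = 1375
c(8) = 5*1375 - 5*375 = 5000

5000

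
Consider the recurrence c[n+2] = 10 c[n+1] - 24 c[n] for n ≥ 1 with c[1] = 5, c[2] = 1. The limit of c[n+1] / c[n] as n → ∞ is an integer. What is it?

The characteristic equation is r^2 - 10r + 24 = 0, which factors as (r - 6)(r - 4) = 0.
So the roots are 6 and 4. Since |6| > |4| and the coefficient of 6^n is non-zero, the ratio tends to 6.

6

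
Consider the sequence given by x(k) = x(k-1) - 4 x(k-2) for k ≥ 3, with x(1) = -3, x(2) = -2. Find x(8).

x(3) = (-2) - 4(-3) = 10
x(4) = 10 - 4(-2) = 18
x(5) = 18 - 4(10) = -22
x(6) = (-22) - 4(18) = -94
x(7) = (-94) - 4(-22) = -6
x(8) = (-6) - 4(-94) = 370

370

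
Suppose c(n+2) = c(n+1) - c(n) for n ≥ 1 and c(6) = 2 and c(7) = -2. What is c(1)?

Rearranging, c(n-2) = -(c(n) - c(n-1)).
c(5) = -(-2 - 2) = 4
c(4) = -(2 - 4) = 2
c(3) = -(4 - 2) = -2
c(2) = -(2 - (-2)) = -4
c(1) = -(-2 - (-4)) = -2

-2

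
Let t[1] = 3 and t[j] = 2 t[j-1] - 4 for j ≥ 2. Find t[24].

-8388604

The fixed point is -4/(1 - 2) = 4, so t[j] - 4 = 2(t[j-1] - 4).
Hence t[j] = -1·2^{j-1} + 4.
t[24] = -1·2^{23} + 4 = -1·8388608 + 4 = -8388604.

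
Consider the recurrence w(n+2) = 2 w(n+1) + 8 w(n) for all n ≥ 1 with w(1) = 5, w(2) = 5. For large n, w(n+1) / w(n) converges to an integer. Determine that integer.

The characteristic equation is r^2 - 2r - 8 = 0, which factors as (r - 4)(r + 2) = 0.
So the roots are 4 and -2. Since |4| > |-2| and the coefficient of 4^n is non-zero, the ratio tends to 4.

4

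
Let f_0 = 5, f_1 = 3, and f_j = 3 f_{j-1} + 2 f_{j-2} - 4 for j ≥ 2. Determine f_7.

f_2 = 3(3) + 2(5) - 4 = 15
f_3 = 3(15) + 2(3) - 4 = 47
f_4 = 3(47) + 2(15) - 4 = 167
f_5 = 3(167) + 2(47) - 4 = 591
f_6 = 3(591) + 2(167) - 4 = 2103
f_7 = 3(2103) + 2(591) - 4 = 7487

7487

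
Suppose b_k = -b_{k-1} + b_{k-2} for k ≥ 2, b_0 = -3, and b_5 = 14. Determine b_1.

1

Let b_1 = y.
b_2 = -3 - y
b_3 = 3 + 2y
b_4 = -6 - 3y
b_5 = 9 + 5y
So 9 + 5y = 14, giving y = 1.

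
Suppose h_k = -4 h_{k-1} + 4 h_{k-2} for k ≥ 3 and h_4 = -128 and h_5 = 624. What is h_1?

3

Rearranging, h_{k-2} = (h_k + 4 h_{k-1}) / 4.
h_3 = (624 + 4*(-128)) / 4 = 112/4 = 28
h_2 = (-128 + 4*28) / 4 = -16/4 = -4
h_1 = (28 + 4*(-4)) / 4 = 12/4 = 3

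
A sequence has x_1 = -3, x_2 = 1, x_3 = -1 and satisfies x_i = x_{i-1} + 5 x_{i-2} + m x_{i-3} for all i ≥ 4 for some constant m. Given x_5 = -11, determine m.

5

x_4 = 4 - 3m
x_5 = -1 - 2m
So -1 - 2m = -11, giving m = 5.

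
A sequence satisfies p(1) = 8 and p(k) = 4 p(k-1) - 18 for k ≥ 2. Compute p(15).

The fixed point is -18/(1 - 4) = 6, so p(k) - 6 = 4(p(k-1) - 6).
Hence p(k) = 2·4^{k-1} + 6.
p(15) = 2·4^{14} + 6 = 2·268435456 + 6 = 536870918.

536870918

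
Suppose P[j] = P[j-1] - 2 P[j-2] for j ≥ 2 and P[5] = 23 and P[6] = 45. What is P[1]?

7

Rearranging, P[j-2] = (P[j] - P[j-1]) / -2.
P[4] = (45 - 23) / -2 = 22/-2 = -11
P[3] = (23 - (-11)) / -2 = 34/-2 = -17
P[2] = (-11 - (-17)) / -2 = 6/-2 = -3
P[1] = (-17 - (-3)) / -2 = -14/-2 = 7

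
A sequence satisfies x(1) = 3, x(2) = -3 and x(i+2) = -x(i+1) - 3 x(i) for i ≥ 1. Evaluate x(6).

x(3) = -(-3) - 3*3 = -6
x(4) = -(-6) - 3*(-3) = 15
x(5) = -15 - 3*(-6) = 3
x(6) = -3 - 3*15 = -48

-48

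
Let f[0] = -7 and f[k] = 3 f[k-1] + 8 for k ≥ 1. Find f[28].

-68630377364887

The fixed point is 8/(1 - 3) = -4, so f[k] + 4 = 3(f[k-1] + 4).
Hence f[k] = -3·3^k - 4.
f[28] = -3·3^{28} - 4 = -3·22876792454961 - 4 = -68630377364887.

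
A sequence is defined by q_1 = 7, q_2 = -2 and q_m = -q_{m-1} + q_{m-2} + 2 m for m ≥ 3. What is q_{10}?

-265

q_3 = -(-2) + 7 + 6 = 15
q_4 = -15 + (-2) + 8 = -9
q_5 = -(-9) + 15 + 10 = 34
q_6 = -34 + (-9) + 12 = -31
q_7 = -(-31) + 34 + 14 = 79
q_8 = -79 + (-31) + 16 = -94
q_9 = -(-94) + 79 + 18 = 191
q_{10} = -191 + (-94) + 20 = -265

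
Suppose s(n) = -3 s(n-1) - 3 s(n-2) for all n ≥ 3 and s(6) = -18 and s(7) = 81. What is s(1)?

Rearranging, s(n-2) = (s(n) + 3 s(n-1)) / -3.
s(5) = (81 + 3·(-18)) / -3 = 27/-3 = -9
s(4) = (-18 + 3·(-9)) / -3 = -45/-3 = 15
s(3) = (-9 + 3·15) / -3 = 36/-3 = -12
s(2) = (15 + 3·(-12)) / -3 = -21/-3 = 7
s(1) = (-12 + 3·7) / -3 = 9/-3 = -3

-3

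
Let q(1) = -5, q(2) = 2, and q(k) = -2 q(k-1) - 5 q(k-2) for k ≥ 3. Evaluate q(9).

q(3) = -2(2) - 5(-5) = 21
q(4) = -2(21) - 5(2) = -52
q(5) = -2(-52) - 5(21) = -1
q(6) = -2(-1) - 5(-52) = 262
q(7) = -2(262) - 5(-1) = -519
q(8) = -2(-519) - 5(262) = -272
q(9) = -2(-272) - 5(-519) = 3139

3139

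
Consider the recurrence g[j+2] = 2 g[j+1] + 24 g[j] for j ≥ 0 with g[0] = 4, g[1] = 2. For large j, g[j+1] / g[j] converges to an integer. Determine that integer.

6

The characteristic equation is r^2 - 2r - 24 = 0, which factors as (r - 6)(r + 4) = 0.
So the roots are 6 and -4. Since |6| > |-4| and the coefficient of 6^j is non-zero, the ratio tends to 6.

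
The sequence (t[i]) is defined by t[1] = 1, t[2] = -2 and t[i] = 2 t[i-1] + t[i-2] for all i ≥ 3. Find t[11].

t[3] = 2(-2) + 1 = -3
t[4] = 2(-3) + (-2) = -8
t[5] = 2(-8) + (-3) = -19
t[6] = 2(-19) + (-8) = -46
t[7] = 2(-46) + (-19) = -111
t[8] = 2(-111) + (-46) = -268
t[9] = 2(-268) + (-111) = -647
t[10] = 2(-647) + (-268) = -1562
t[11] = 2(-1562) + (-647) = -3771

-3771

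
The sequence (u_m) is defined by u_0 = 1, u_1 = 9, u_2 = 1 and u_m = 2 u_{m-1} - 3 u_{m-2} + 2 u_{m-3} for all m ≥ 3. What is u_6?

u_3 = 2(1) - 3(9) + 2(1) = -23
u_4 = 2(-23) - 3(1) + 2(9) = -31
u_5 = 2(-31) - 3(-23) + 2(1) = 9
u_6 = 2(9) - 3(-31) + 2(-23) = 65

65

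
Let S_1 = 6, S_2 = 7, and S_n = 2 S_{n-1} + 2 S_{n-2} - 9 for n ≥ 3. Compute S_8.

S_3 = 2·7 + 2·6 - 9 = 17
S_4 = 2·17 + 2·7 - 9 = 39
S_5 = 2·39 + 2·17 - 9 = 103
S_6 = 2·103 + 2·39 - 9 = 275
S_7 = 2·275 + 2·103 - 9 = 747
S_8 = 2·747 + 2·275 - 9 = 2035

2035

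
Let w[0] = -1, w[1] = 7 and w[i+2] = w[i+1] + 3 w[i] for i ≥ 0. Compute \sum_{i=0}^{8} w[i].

2194

w[2] = 7 + 3*(-1) = 4
w[3] = 4 + 3*7 = 25
w[4] = 25 + 3*4 = 37
w[5] = 37 + 3*25 = 112
w[6] = 112 + 3*37 = 223
w[7] = 223 + 3*112 = 559
w[8] = 559 + 3*223 = 1228
Sum = (-1) + 7 + 4 + 25 + 37 + 112 + 223 + 559 + 1228 = 2194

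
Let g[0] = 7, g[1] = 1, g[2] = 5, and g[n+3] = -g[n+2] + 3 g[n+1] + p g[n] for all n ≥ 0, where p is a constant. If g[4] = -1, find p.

3

g[3] = -2 + 7p
g[4] = 17 - 6p
So 17 - 6p = -1, giving p = 3.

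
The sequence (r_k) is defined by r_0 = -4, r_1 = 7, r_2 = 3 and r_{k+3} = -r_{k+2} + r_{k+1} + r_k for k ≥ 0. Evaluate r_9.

-21

r_3 = -3 + 7 + (-4) = 0
r_4 = -0 + 3 + 7 = 10
r_5 = -10 + 0 + 3 = -7
r_6 = -(-7) + 10 + 0 = 17
r_7 = -17 + (-7) + 10 = -14
r_8 = -(-14) + 17 + (-7) = 24
r_9 = -24 + (-14) + 17 = -21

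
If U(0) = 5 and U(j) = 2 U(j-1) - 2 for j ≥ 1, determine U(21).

The fixed point is -2/(1 - 2) = 2, so U(j) - 2 = 2(U(j-1) - 2).
Hence U(j) = 3·2^j + 2.
U(21) = 3·2^{21} + 2 = 3·2097152 + 2 = 6291458.

6291458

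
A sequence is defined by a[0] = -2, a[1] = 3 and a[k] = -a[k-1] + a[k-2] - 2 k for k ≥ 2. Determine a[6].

-54

a[2] = -3 + (-2) - 4 = -9
a[3] = -(-9) + 3 - 6 = 6
a[4] = -6 + (-9) - 8 = -23
a[5] = -(-23) + 6 - 10 = 19
a[6] = -19 + (-23) - 12 = -54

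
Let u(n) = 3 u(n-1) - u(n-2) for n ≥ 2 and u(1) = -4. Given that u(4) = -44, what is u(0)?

-5

Let u(0) = z.
u(2) = -12 - z
u(3) = -32 - 3z
u(4) = -84 - 8z
So -84 - 8z = -44, giving z = -5.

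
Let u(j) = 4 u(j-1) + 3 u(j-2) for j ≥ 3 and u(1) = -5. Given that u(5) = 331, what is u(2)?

7

Let u(2) = z.
u(3) = -15 + 4z
u(4) = -60 + 19z
u(5) = -285 + 88z
So -285 + 88z = 331, giving z = 7.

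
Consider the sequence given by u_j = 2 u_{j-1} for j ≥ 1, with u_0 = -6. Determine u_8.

-1536

u_1 = 2·(-6) = -12
u_2 = 2·(-12) = -24
u_3 = 2·(-24) = -48
u_4 = 2·(-48) = -96
u_5 = 2·(-96) = -192
u_6 = 2·(-192) = -384
u_7 = 2·(-384) = -768
u_8 = 2·(-768) = -1536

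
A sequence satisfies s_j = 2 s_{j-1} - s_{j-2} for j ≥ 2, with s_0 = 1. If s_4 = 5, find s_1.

Let s_1 = z.
s_2 = -1 + 2z
s_3 = -2 + 3z
s_4 = -3 + 4z
So -3 + 4z = 5, giving z = 2.

2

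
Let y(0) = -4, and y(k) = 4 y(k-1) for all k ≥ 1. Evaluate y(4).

-1024

y(1) = 4·(-4) = -16
y(2) = 4·(-16) = -64
y(3) = 4·(-64) = -256
y(4) = 4·(-256) = -1024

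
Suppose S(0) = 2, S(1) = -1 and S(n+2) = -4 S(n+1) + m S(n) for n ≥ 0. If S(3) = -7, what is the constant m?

-1

S(2) = 4 + 2m
S(3) = -16 - 9m
So -16 - 9m = -7, giving m = -1.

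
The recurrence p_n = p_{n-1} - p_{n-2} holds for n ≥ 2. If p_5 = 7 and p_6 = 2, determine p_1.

Rearranging, p_{n-2} = -(p_n - p_{n-1}).
p_4 = -(2 - 7) = 5
p_3 = -(7 - 5) = -2
p_2 = -(5 - (-2)) = -7
p_1 = -(-2 - (-7)) = -5

-5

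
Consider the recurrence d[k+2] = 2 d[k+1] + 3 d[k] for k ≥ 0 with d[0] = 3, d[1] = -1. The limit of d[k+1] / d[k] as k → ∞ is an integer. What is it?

3

The characteristic equation is r^2 - 2r - 3 = 0, which factors as (r - 3)(r + 1) = 0.
So the roots are 3 and -1. Since |3| > |-1| and the coefficient of 3^k is non-zero, the ratio tends to 3.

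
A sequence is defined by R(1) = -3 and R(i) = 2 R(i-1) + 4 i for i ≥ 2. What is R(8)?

1112

R(2) = 2·(-3) + 8 = 2
R(3) = 2·2 + 12 = 16
R(4) = 2·16 + 16 = 48
R(5) = 2·48 + 20 = 116
R(6) = 2·116 + 24 = 256
R(7) = 2·256 + 28 = 540
R(8) = 2·540 + 32 = 1112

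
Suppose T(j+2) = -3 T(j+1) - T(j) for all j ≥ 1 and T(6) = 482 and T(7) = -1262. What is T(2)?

8

Rearranging, T(j-2) = -(T(j) + 3 T(j-1)).
T(5) = -(-1262 + 3*482) = -184
T(4) = -(482 + 3*(-184)) = 70
T(3) = -(-184 + 3*70) = -26
T(2) = -(70 + 3*(-26)) = 8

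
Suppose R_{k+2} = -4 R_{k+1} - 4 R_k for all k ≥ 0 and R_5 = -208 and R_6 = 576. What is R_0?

-6

Rearranging, R_{k-2} = (R_k + 4 R_{k-1}) / -4.
R_4 = (576 + 4(-208)) / -4 = -256/-4 = 64
R_3 = (-208 + 4(64)) / -4 = 48/-4 = -12
R_2 = (64 + 4(-12)) / -4 = 16/-4 = -4
R_1 = (-12 + 4(-4)) / -4 = -28/-4 = 7
R_0 = (-4 + 4(7)) / -4 = 24/-4 = -6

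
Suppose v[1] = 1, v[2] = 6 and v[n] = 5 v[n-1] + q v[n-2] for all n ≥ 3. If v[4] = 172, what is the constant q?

v[3] = 30 + q
v[4] = 150 + 11q
So 150 + 11q = 172, giving q = 2.

2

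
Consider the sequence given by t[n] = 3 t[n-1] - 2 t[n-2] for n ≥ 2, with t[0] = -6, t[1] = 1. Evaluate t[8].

1779

t[2] = 3·1 - 2·(-6) = 15
t[3] = 3·15 - 2·1 = 43
t[4] = 3·43 - 2·15 = 99
t[5] = 3·99 - 2·43 = 211
t[6] = 3·211 - 2·99 = 435
t[7] = 3·435 - 2·211 = 883
t[8] = 3·883 - 2·435 = 1779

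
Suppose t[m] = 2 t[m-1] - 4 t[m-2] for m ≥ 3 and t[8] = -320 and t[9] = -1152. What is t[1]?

2

Rearranging, t[m-2] = (t[m] - 2 t[m-1]) / -4.
t[7] = (-1152 - 2·(-320)) / -4 = -512/-4 = 128
t[6] = (-320 - 2·128) / -4 = -576/-4 = 144
t[5] = (128 - 2·144) / -4 = -160/-4 = 40
t[4] = (144 - 2·40) / -4 = 64/-4 = -16
t[3] = (40 - 2·(-16)) / -4 = 72/-4 = -18
t[2] = (-16 - 2·(-18)) / -4 = 20/-4 = -5
t[1] = (-18 - 2·(-5)) / -4 = -8/-4 = 2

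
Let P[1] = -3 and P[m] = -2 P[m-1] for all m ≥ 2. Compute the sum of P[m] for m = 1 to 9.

-513

P[2] = -2·(-3) = 6
P[3] = -2·6 = -12
P[4] = -2·(-12) = 24
P[5] = -2·24 = -48
P[6] = -2·(-48) = 96
P[7] = -2·96 = -192
P[8] = -2·(-192) = 384
P[9] = -2·384 = -768
Sum = (-3) + 6 + (-12) + 24 + (-48) + 96 + (-192) + 384 + (-768) = -513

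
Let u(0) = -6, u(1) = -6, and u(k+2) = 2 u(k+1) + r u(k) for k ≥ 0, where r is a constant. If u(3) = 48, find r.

u(2) = -12 - 6r
u(3) = -24 - 18r
So -24 - 18r = 48, giving r = -4.

-4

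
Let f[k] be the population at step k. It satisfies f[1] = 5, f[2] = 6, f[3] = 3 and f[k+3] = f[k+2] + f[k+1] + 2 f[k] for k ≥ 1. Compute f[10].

1027

f[4] = 3 + 6 + 2*5 = 19
f[5] = 19 + 3 + 2*6 = 34
f[6] = 34 + 19 + 2*3 = 59
f[7] = 59 + 34 + 2*19 = 131
f[8] = 131 + 59 + 2*34 = 258
f[9] = 258 + 131 + 2*59 = 507
f[10] = 507 + 258 + 2*131 = 1027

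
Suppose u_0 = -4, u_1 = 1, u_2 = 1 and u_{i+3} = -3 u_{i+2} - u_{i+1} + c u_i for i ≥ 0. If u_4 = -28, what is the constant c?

u_3 = -4 - 4c
u_4 = 11 + 13c
So 11 + 13c = -28, giving c = -3.

-3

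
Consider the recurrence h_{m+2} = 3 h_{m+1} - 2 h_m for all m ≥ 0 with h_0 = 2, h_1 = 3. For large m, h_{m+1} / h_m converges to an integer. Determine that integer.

2

The characteristic equation is r^2 - 3r + 2 = 0, which factors as (r - 2)(r - 1) = 0.
So the roots are 2 and 1. Since |2| > |1| and the coefficient of 2^m is non-zero, the ratio tends to 2.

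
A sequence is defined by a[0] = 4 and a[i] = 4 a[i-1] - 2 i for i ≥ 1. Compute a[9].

815566

a[1] = 4(4) - 2 = 14
a[2] = 4(14) - 4 = 52
a[3] = 4(52) - 6 = 202
a[4] = 4(202) - 8 = 800
a[5] = 4(800) - 10 = 3190
a[6] = 4(3190) - 12 = 12748
a[7] = 4(12748) - 14 = 50978
a[8] = 4(50978) - 16 = 203896
a[9] = 4(203896) - 18 = 815566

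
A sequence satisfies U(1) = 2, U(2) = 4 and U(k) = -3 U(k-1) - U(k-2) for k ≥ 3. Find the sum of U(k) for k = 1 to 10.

U(3) = -3*4 - 2 = -14
U(4) = -3*(-14) - 4 = 38
U(5) = -3*38 - (-14) = -100
U(6) = -3*(-100) - 38 = 262
U(7) = -3*262 - (-100) = -686
U(8) = -3*(-686) - 262 = 1796
U(9) = -3*1796 - (-686) = -4702
U(10) = -3*(-4702) - 1796 = 12310
Sum = 2 + 4 + (-14) + 38 + (-100) + 262 + (-686) + 1796 + (-4702) + 12310 = 8910

8910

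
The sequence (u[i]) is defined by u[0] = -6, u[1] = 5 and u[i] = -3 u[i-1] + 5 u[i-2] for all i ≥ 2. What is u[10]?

-3787845

u[2] = -3*5 + 5*(-6) = -45
u[3] = -3*(-45) + 5*5 = 160
u[4] = -3*160 + 5*(-45) = -705
u[5] = -3*(-705) + 5*160 = 2915
u[6] = -3*2915 + 5*(-705) = -12270
u[7] = -3*(-12270) + 5*2915 = 51385
u[8] = -3*51385 + 5*(-12270) = -215505
u[9] = -3*(-215505) + 5*51385 = 903440
u[10] = -3*903440 + 5*(-215505) = -3787845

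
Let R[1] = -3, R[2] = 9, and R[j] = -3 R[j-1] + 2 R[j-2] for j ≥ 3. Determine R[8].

R[3] = -3·9 + 2·(-3) = -33
R[4] = -3·(-33) + 2·9 = 117
R[5] = -3·117 + 2·(-33) = -417
R[6] = -3·(-417) + 2·117 = 1485
R[7] = -3·1485 + 2·(-417) = -5289
R[8] = -3·(-5289) + 2·1485 = 18837

18837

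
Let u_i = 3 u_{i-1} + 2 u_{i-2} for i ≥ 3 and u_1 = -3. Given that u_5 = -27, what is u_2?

1

Let u_2 = v.
u_3 = -6 + 3v
u_4 = -18 + 11v
u_5 = -66 + 39v
So -66 + 39v = -27, giving v = 1.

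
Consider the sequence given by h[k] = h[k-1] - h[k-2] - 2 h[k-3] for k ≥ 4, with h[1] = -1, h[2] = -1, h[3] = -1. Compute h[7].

-4

h[4] = (-1) - (-1) - 2·(-1) = 2
h[5] = 2 - (-1) - 2·(-1) = 5
h[6] = 5 - 2 - 2·(-1) = 5
h[7] = 5 - 5 - 2·2 = -4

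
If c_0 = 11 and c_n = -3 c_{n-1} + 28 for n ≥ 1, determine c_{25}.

The fixed point is 28/(1 + 3) = 7, so c_n - 7 = -3(c_{n-1} - 7).
Hence c_n = 4·(-3)^n + 7.
c_{25} = 4·(-3)^{25} + 7 = 4·-847288609443 + 7 = -3389154437765.

-3389154437765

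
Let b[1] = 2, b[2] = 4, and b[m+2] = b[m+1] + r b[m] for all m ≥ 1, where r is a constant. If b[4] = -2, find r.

b[3] = 4 + 2r
b[4] = 4 + 6r
So 4 + 6r = -2, giving r = -1.

-1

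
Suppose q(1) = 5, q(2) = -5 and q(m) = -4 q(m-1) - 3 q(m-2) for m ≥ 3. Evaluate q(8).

-5

q(3) = -4*(-5) - 3*5 = 5
q(4) = -4*5 - 3*(-5) = -5
q(5) = -4*(-5) - 3*5 = 5
q(6) = -4*5 - 3*(-5) = -5
q(7) = -4*(-5) - 3*5 = 5
q(8) = -4*5 - 3*(-5) = -5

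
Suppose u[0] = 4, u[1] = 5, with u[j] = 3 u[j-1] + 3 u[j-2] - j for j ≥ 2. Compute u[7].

17987

u[2] = 3*5 + 3*4 - 2 = 25
u[3] = 3*25 + 3*5 - 3 = 87
u[4] = 3*87 + 3*25 - 4 = 332
u[5] = 3*332 + 3*87 - 5 = 1252
u[6] = 3*1252 + 3*332 - 6 = 4746
u[7] = 3*4746 + 3*1252 - 7 = 17987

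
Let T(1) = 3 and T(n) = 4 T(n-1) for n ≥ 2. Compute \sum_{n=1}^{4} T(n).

255

T(2) = 4·3 = 12
T(3) = 4·12 = 48
T(4) = 4·48 = 192
Sum = 3 + 12 + 48 + 192 = 255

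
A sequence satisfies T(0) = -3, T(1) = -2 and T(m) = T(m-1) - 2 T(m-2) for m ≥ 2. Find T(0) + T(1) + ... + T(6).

-25

T(2) = (-2) - 2(-3) = 4
T(3) = 4 - 2(-2) = 8
T(4) = 8 - 2(4) = 0
T(5) = 0 - 2(8) = -16
T(6) = (-16) - 2(0) = -16
Sum = (-3) + (-2) + 4 + 8 + 0 + (-16) + (-16) = -25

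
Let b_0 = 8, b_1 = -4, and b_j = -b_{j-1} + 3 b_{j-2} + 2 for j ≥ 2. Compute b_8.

3342

b_2 = -(-4) + 3*8 + 2 = 30
b_3 = -30 + 3*(-4) + 2 = -40
b_4 = -(-40) + 3*30 + 2 = 132
b_5 = -132 + 3*(-40) + 2 = -250
b_6 = -(-250) + 3*132 + 2 = 648
b_7 = -648 + 3*(-250) + 2 = -1396
b_8 = -(-1396) + 3*648 + 2 = 3342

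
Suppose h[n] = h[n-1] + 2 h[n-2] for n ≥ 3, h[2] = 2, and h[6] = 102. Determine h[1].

Let h[1] = w.
h[3] = 2 + 2w
h[4] = 6 + 2w
h[5] = 10 + 6w
h[6] = 22 + 10w
So 22 + 10w = 102, giving w = 8.

8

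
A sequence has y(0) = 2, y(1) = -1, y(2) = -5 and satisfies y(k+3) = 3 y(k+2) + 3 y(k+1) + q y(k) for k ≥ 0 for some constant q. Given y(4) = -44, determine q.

y(3) = -18 + 2q
y(4) = -69 + 5q
So -69 + 5q = -44, giving q = 5.

5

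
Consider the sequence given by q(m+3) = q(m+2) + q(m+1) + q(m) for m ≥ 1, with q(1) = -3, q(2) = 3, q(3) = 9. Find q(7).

69

q(4) = 9 + 3 + (-3) = 9
q(5) = 9 + 9 + 3 = 21
q(6) = 21 + 9 + 9 = 39
q(7) = 39 + 21 + 9 = 69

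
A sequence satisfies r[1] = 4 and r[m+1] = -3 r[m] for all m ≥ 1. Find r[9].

r[2] = -3(4) = -12
r[3] = -3(-12) = 36
r[4] = -3(36) = -108
r[5] = -3(-108) = 324
r[6] = -3(324) = -972
r[7] = -3(-972) = 2916
r[8] = -3(2916) = -8748
r[9] = -3(-8748) = 26244

26244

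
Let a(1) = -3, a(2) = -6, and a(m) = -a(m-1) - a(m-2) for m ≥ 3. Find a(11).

a(3) = -(-6) - (-3) = 9
a(4) = -9 - (-6) = -3
a(5) = -(-3) - 9 = -6
a(6) = -(-6) - (-3) = 9
a(7) = -9 - (-6) = -3
a(8) = -(-3) - 9 = -6
a(9) = -(-6) - (-3) = 9
a(10) = -9 - (-6) = -3
a(11) = -(-3) - 9 = -6

-6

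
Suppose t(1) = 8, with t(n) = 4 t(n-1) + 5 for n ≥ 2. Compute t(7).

t(2) = 4(8) + 5 = 37
t(3) = 4(37) + 5 = 153
t(4) = 4(153) + 5 = 617
t(5) = 4(617) + 5 = 2473
t(6) = 4(2473) + 5 = 9897
t(7) = 4(9897) + 5 = 39593

39593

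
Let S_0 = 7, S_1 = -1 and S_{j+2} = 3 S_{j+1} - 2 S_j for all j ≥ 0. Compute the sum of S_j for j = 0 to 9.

S_2 = 3·(-1) - 2·7 = -17
S_3 = 3·(-17) - 2·(-1) = -49
S_4 = 3·(-49) - 2·(-17) = -113
S_5 = 3·(-113) - 2·(-49) = -241
S_6 = 3·(-241) - 2·(-113) = -497
S_7 = 3·(-497) - 2·(-241) = -1009
S_8 = 3·(-1009) - 2·(-497) = -2033
S_9 = 3·(-2033) - 2·(-1009) = -4081
Sum = 7 + (-1) + (-17) + (-49) + (-113) + (-241) + (-497) + (-1009) + (-2033) + (-4081) = -8034

-8034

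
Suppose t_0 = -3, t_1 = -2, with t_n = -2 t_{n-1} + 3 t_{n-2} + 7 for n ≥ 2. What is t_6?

t_2 = -2*(-2) + 3*(-3) + 7 = 2
t_3 = -2*2 + 3*(-2) + 7 = -3
t_4 = -2*(-3) + 3*2 + 7 = 19
t_5 = -2*19 + 3*(-3) + 7 = -40
t_6 = -2*(-40) + 3*19 + 7 = 144

144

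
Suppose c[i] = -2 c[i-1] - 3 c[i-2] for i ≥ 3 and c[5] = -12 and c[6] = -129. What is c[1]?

Rearranging, c[i-2] = (c[i] + 2 c[i-1]) / -3.
c[4] = (-129 + 2(-12)) / -3 = -153/-3 = 51
c[3] = (-12 + 2(51)) / -3 = 90/-3 = -30
c[2] = (51 + 2(-30)) / -3 = -9/-3 = 3
c[1] = (-30 + 2(3)) / -3 = -24/-3 = 8

8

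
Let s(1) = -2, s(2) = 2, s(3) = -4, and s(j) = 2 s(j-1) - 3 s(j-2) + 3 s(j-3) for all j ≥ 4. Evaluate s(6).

4

s(4) = 2·(-4) - 3·2 + 3·(-2) = -20
s(5) = 2·(-20) - 3·(-4) + 3·2 = -22
s(6) = 2·(-22) - 3·(-20) + 3·(-4) = 4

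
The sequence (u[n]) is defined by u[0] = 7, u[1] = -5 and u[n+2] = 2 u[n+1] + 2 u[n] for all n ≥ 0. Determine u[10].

u[2] = 2·(-5) + 2·7 = 4
u[3] = 2·4 + 2·(-5) = -2
u[4] = 2·(-2) + 2·4 = 4
u[5] = 2·4 + 2·(-2) = 4
u[6] = 2·4 + 2·4 = 16
u[7] = 2·16 + 2·4 = 40
u[8] = 2·40 + 2·16 = 112
u[9] = 2·112 + 2·40 = 304
u[10] = 2·304 + 2·112 = 832

832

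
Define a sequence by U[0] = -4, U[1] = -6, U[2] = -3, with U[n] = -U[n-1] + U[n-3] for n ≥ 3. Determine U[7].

-2

U[3] = -(-3) + (-4) = -1
U[4] = -(-1) + (-6) = -5
U[5] = -(-5) + (-3) = 2
U[6] = -2 + (-1) = -3
U[7] = -(-3) + (-5) = -2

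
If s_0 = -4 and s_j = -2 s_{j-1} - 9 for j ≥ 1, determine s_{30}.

The fixed point is -9/(1 + 2) = -3, so s_j + 3 = -2(s_{j-1} + 3).
Hence s_j = -1·(-2)^j - 3.
s_{30} = -1·(-2)^{30} - 3 = -1·1073741824 - 3 = -1073741827.

-1073741827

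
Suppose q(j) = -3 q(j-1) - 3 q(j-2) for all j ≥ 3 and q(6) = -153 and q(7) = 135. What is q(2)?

-2

Rearranging, q(j-2) = (q(j) + 3 q(j-1)) / -3.
q(5) = (135 + 3(-153)) / -3 = -324/-3 = 108
q(4) = (-153 + 3(108)) / -3 = 171/-3 = -57
q(3) = (108 + 3(-57)) / -3 = -63/-3 = 21
q(2) = (-57 + 3(21)) / -3 = 6/-3 = -2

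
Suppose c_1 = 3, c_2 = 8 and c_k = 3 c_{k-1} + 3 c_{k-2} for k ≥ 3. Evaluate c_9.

96633

c_3 = 3*8 + 3*3 = 33
c_4 = 3*33 + 3*8 = 123
c_5 = 3*123 + 3*33 = 468
c_6 = 3*468 + 3*123 = 1773
c_7 = 3*1773 + 3*468 = 6723
c_8 = 3*6723 + 3*1773 = 25488
c_9 = 3*25488 + 3*6723 = 96633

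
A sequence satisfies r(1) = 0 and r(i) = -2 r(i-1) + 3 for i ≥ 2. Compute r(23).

-4194303

The fixed point is 3/(1 + 2) = 1, so r(i) - 1 = -2(r(i-1) - 1).
Hence r(i) = -1·(-2)^{i-1} + 1.
r(23) = -1·(-2)^{22} + 1 = -1·4194304 + 1 = -4194303.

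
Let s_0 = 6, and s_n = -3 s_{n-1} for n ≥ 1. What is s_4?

486

s_1 = -3*6 = -18
s_2 = -3*(-18) = 54
s_3 = -3*54 = -162
s_4 = -3*(-162) = 486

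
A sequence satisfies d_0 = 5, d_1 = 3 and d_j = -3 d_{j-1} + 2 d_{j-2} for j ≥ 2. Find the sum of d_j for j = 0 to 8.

d_2 = -3(3) + 2(5) = 1
d_3 = -3(1) + 2(3) = 3
d_4 = -3(3) + 2(1) = -7
d_5 = -3(-7) + 2(3) = 27
d_6 = -3(27) + 2(-7) = -95
d_7 = -3(-95) + 2(27) = 339
d_8 = -3(339) + 2(-95) = -1207
Sum = 5 + 3 + 1 + 3 + (-7) + 27 + (-95) + 339 + (-1207) = -931

-931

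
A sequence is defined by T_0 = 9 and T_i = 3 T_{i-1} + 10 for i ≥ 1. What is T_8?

91849

T_1 = 3*9 + 10 = 37
T_2 = 3*37 + 10 = 121
T_3 = 3*121 + 10 = 373
T_4 = 3*373 + 10 = 1129
T_5 = 3*1129 + 10 = 3397
T_6 = 3*3397 + 10 = 10201
T_7 = 3*10201 + 10 = 30613
T_8 = 3*30613 + 10 = 91849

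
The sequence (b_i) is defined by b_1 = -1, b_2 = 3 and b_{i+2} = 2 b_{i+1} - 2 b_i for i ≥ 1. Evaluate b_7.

b_3 = 2(3) - 2(-1) = 8
b_4 = 2(8) - 2(3) = 10
b_5 = 2(10) - 2(8) = 4
b_6 = 2(4) - 2(10) = -12
b_7 = 2(-12) - 2(4) = -32

-32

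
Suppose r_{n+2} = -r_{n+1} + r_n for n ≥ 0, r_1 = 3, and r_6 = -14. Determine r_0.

Let r_0 = v.
r_2 = -3 + v
r_3 = 6 - v
r_4 = -9 + 2v
r_5 = 15 - 3v
r_6 = -24 + 5v
So -24 + 5v = -14, giving v = 2.

2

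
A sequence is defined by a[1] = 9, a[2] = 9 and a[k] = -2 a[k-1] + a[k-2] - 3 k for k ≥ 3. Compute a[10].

a[3] = -2(9) + 9 - 9 = -18
a[4] = -2(-18) + 9 - 12 = 33
a[5] = -2(33) + (-18) - 15 = -99
a[6] = -2(-99) + 33 - 18 = 213
a[7] = -2(213) + (-99) - 21 = -546
a[8] = -2(-546) + 213 - 24 = 1281
a[9] = -2(1281) + (-546) - 27 = -3135
a[10] = -2(-3135) + 1281 - 30 = 7521

7521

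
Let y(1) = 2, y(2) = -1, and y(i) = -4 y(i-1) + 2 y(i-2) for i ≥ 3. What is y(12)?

y(3) = -4(-1) + 2(2) = 8
y(4) = -4(8) + 2(-1) = -34
y(5) = -4(-34) + 2(8) = 152
y(6) = -4(152) + 2(-34) = -676
y(7) = -4(-676) + 2(152) = 3008
y(8) = -4(3008) + 2(-676) = -13384
y(9) = -4(-13384) + 2(3008) = 59552
y(10) = -4(59552) + 2(-13384) = -264976
y(11) = -4(-264976) + 2(59552) = 1179008
y(12) = -4(1179008) + 2(-264976) = -5245984

-5245984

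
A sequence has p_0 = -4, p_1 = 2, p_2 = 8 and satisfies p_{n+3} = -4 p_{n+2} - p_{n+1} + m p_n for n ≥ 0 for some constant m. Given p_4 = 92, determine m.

-2

p_3 = -34 - 4m
p_4 = 128 + 18m
So 128 + 18m = 92, giving m = -2.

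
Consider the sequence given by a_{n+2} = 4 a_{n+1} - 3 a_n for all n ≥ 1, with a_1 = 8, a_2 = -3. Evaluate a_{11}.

-324756

a_3 = 4*(-3) - 3*8 = -36
a_4 = 4*(-36) - 3*(-3) = -135
a_5 = 4*(-135) - 3*(-36) = -432
a_6 = 4*(-432) - 3*(-135) = -1323
a_7 = 4*(-1323) - 3*(-432) = -3996
a_8 = 4*(-3996) - 3*(-1323) = -12015
a_9 = 4*(-12015) - 3*(-3996) = -36072
a_{10} = 4*(-36072) - 3*(-12015) = -108243
a_{11} = 4*(-108243) - 3*(-36072) = -324756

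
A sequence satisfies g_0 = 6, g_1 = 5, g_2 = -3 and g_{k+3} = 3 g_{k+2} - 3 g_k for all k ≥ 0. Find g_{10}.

-33183

g_3 = 3·(-3) - 3·6 = -27
g_4 = 3·(-27) - 3·5 = -96
g_5 = 3·(-96) - 3·(-3) = -279
g_6 = 3·(-279) - 3·(-27) = -756
g_7 = 3·(-756) - 3·(-96) = -1980
g_8 = 3·(-1980) - 3·(-279) = -5103
g_9 = 3·(-5103) - 3·(-756) = -13041
g_{10} = 3·(-13041) - 3·(-1980) = -33183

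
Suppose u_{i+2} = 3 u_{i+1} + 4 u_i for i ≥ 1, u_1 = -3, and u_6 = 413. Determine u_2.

Let u_2 = y.
u_3 = -12 + 3y
u_4 = -36 + 13y
u_5 = -156 + 51y
u_6 = -612 + 205y
So -612 + 205y = 413, giving y = 5.

5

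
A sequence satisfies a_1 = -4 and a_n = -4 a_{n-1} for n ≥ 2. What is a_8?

65536

a_2 = -4·(-4) = 16
a_3 = -4·16 = -64
a_4 = -4·(-64) = 256
a_5 = -4·256 = -1024
a_6 = -4·(-1024) = 4096
a_7 = -4·4096 = -16384
a_8 = -4·(-16384) = 65536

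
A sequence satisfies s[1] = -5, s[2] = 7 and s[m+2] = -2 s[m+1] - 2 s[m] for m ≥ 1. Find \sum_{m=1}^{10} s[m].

56

s[3] = -2·7 - 2·(-5) = -4
s[4] = -2·(-4) - 2·7 = -6
s[5] = -2·(-6) - 2·(-4) = 20
s[6] = -2·20 - 2·(-6) = -28
s[7] = -2·(-28) - 2·20 = 16
s[8] = -2·16 - 2·(-28) = 24
s[9] = -2·24 - 2·16 = -80
s[10] = -2·(-80) - 2·24 = 112
Sum = (-5) + 7 + (-4) + (-6) + 20 + (-28) + 16 + 24 + (-80) + 112 = 56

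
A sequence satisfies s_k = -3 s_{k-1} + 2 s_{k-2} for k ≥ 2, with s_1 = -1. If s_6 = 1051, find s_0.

Let s_0 = z.
s_2 = 3 + 2z
s_3 = -11 - 6z
s_4 = 39 + 22z
s_5 = -139 - 78z
s_6 = 495 + 278z
So 495 + 278z = 1051, giving z = 2.

2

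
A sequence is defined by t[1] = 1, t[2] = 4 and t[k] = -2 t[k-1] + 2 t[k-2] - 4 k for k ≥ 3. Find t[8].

t[3] = -2(4) + 2(1) - 12 = -18
t[4] = -2(-18) + 2(4) - 16 = 28
t[5] = -2(28) + 2(-18) - 20 = -112
t[6] = -2(-112) + 2(28) - 24 = 256
t[7] = -2(256) + 2(-112) - 28 = -764
t[8] = -2(-764) + 2(256) - 32 = 2008

2008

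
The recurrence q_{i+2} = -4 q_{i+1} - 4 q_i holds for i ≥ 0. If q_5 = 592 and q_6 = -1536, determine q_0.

Rearranging, q_{i-2} = (q_i + 4 q_{i-1}) / -4.
q_4 = (-1536 + 4*592) / -4 = 832/-4 = -208
q_3 = (592 + 4*(-208)) / -4 = -240/-4 = 60
q_2 = (-208 + 4*60) / -4 = 32/-4 = -8
q_1 = (60 + 4*(-8)) / -4 = 28/-4 = -7
q_0 = (-8 + 4*(-7)) / -4 = -36/-4 = 9

9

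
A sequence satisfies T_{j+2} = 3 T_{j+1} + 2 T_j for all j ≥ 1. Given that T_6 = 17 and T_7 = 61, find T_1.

Rearranging, T_{j-2} = (T_j - 3 T_{j-1}) / 2.
T_5 = (61 - 3(17)) / 2 = 10/2 = 5
T_4 = (17 - 3(5)) / 2 = 2/2 = 1
T_3 = (5 - 3(1)) / 2 = 2/2 = 1
T_2 = (1 - 3(1)) / 2 = -2/2 = -1
T_1 = (1 - 3(-1)) / 2 = 4/2 = 2

2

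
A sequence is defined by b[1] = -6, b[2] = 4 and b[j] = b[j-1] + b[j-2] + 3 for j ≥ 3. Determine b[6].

23

b[3] = 4 + (-6) + 3 = 1
b[4] = 1 + 4 + 3 = 8
b[5] = 8 + 1 + 3 = 12
b[6] = 12 + 8 + 3 = 23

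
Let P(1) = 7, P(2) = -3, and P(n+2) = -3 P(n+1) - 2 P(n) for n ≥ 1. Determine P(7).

P(3) = -3(-3) - 2(7) = -5
P(4) = -3(-5) - 2(-3) = 21
P(5) = -3(21) - 2(-5) = -53
P(6) = -3(-53) - 2(21) = 117
P(7) = -3(117) - 2(-53) = -245

-245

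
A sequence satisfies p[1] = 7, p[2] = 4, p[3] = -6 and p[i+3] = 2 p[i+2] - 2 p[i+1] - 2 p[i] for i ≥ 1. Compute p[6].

p[4] = 2·(-6) - 2·4 - 2·7 = -34
p[5] = 2·(-34) - 2·(-6) - 2·4 = -64
p[6] = 2·(-64) - 2·(-34) - 2·(-6) = -48

-48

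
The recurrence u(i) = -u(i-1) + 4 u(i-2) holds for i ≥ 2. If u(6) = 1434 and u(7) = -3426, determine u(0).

9

Rearranging, u(i-2) = (u(i) + u(i-1)) / 4.
u(5) = (-3426 + 1434) / 4 = -1992/4 = -498
u(4) = (1434 + (-498)) / 4 = 936/4 = 234
u(3) = (-498 + 234) / 4 = -264/4 = -66
u(2) = (234 + (-66)) / 4 = 168/4 = 42
u(1) = (-66 + 42) / 4 = -24/4 = -6
u(0) = (42 + (-6)) / 4 = 36/4 = 9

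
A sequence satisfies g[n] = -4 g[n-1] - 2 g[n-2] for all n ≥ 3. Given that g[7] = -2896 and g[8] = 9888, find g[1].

2

Rearranging, g[n-2] = (g[n] + 4 g[n-1]) / -2.
g[6] = (9888 + 4·(-2896)) / -2 = -1696/-2 = 848
g[5] = (-2896 + 4·848) / -2 = 496/-2 = -248
g[4] = (848 + 4·(-248)) / -2 = -144/-2 = 72
g[3] = (-248 + 4·72) / -2 = 40/-2 = -20
g[2] = (72 + 4·(-20)) / -2 = -8/-2 = 4
g[1] = (-20 + 4·4) / -2 = -4/-2 = 2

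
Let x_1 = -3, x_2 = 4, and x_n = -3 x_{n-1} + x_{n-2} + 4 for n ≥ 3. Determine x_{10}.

x_3 = -3·4 + (-3) + 4 = -11
x_4 = -3·(-11) + 4 + 4 = 41
x_5 = -3·41 + (-11) + 4 = -130
x_6 = -3·(-130) + 41 + 4 = 435
x_7 = -3·435 + (-130) + 4 = -1431
x_8 = -3·(-1431) + 435 + 4 = 4732
x_9 = -3·4732 + (-1431) + 4 = -15623
x_{10} = -3·(-15623) + 4732 + 4 = 51605

51605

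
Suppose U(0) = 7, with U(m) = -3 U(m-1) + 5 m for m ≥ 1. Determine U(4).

497

U(1) = -3(7) + 5 = -16
U(2) = -3(-16) + 10 = 58
U(3) = -3(58) + 15 = -159
U(4) = -3(-159) + 20 = 497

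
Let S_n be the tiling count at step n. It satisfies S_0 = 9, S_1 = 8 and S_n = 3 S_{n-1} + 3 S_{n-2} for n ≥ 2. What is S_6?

S_2 = 3(8) + 3(9) = 51
S_3 = 3(51) + 3(8) = 177
S_4 = 3(177) + 3(51) = 684
S_5 = 3(684) + 3(177) = 2583
S_6 = 3(2583) + 3(684) = 9801

9801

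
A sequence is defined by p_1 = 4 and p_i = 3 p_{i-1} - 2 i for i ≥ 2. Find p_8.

p_2 = 3(4) - 4 = 8
p_3 = 3(8) - 6 = 18
p_4 = 3(18) - 8 = 46
p_5 = 3(46) - 10 = 128
p_6 = 3(128) - 12 = 372
p_7 = 3(372) - 14 = 1102
p_8 = 3(1102) - 16 = 3290

3290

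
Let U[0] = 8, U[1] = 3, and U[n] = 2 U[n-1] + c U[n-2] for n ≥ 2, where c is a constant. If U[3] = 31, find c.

U[2] = 6 + 8c
U[3] = 12 + 19c
So 12 + 19c = 31, giving c = 1.

1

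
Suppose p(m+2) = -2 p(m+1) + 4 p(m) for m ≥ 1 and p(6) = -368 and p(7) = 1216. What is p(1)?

Rearranging, p(m-2) = (p(m) + 2 p(m-1)) / 4.
p(5) = (1216 + 2*(-368)) / 4 = 480/4 = 120
p(4) = (-368 + 2*120) / 4 = -128/4 = -32
p(3) = (120 + 2*(-32)) / 4 = 56/4 = 14
p(2) = (-32 + 2*14) / 4 = -4/4 = -1
p(1) = (14 + 2*(-1)) / 4 = 12/4 = 3

3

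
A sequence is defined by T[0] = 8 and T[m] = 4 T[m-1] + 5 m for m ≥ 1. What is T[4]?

T[1] = 4·8 + 5 = 37
T[2] = 4·37 + 10 = 158
T[3] = 4·158 + 15 = 647
T[4] = 4·647 + 20 = 2608

2608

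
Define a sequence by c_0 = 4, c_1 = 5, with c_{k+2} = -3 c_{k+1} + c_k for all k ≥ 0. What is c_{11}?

536057

c_2 = -3(5) + 4 = -11
c_3 = -3(-11) + 5 = 38
c_4 = -3(38) + (-11) = -125
c_5 = -3(-125) + 38 = 413
c_6 = -3(413) + (-125) = -1364
c_7 = -3(-1364) + 413 = 4505
c_8 = -3(4505) + (-1364) = -14879
c_9 = -3(-14879) + 4505 = 49142
c_{10} = -3(49142) + (-14879) = -162305
c_{11} = -3(-162305) + 49142 = 536057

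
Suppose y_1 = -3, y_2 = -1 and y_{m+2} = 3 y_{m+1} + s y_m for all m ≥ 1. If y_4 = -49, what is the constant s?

4

y_3 = -3 - 3s
y_4 = -9 - 10s
So -9 - 10s = -49, giving s = 4.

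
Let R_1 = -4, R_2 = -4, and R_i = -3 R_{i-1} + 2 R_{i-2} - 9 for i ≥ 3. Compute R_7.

-113

R_3 = -3·(-4) + 2·(-4) - 9 = -5
R_4 = -3·(-5) + 2·(-4) - 9 = -2
R_5 = -3·(-2) + 2·(-5) - 9 = -13
R_6 = -3·(-13) + 2·(-2) - 9 = 26
R_7 = -3·26 + 2·(-13) - 9 = -113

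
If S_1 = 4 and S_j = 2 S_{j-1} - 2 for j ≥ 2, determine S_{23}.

The fixed point is -2/(1 - 2) = 2, so S_j - 2 = 2(S_{j-1} - 2).
Hence S_j = 2·2^{j-1} + 2.
S_{23} = 2·2^{22} + 2 = 2·4194304 + 2 = 8388610.

8388610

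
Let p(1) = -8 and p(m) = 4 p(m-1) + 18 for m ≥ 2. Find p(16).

The fixed point is 18/(1 - 4) = -6, so p(m) + 6 = 4(p(m-1) + 6).
Hence p(m) = -2·4^{m-1} - 6.
p(16) = -2·4^{15} - 6 = -2·1073741824 - 6 = -2147483654.

-2147483654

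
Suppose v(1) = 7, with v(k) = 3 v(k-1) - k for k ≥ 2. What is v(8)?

v(2) = 3*7 - 2 = 19
v(3) = 3*19 - 3 = 54
v(4) = 3*54 - 4 = 158
v(5) = 3*158 - 5 = 469
v(6) = 3*469 - 6 = 1401
v(7) = 3*1401 - 7 = 4196
v(8) = 3*4196 - 8 = 12580

12580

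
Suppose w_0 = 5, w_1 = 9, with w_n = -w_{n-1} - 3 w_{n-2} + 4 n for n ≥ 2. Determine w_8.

w_2 = -9 - 3·5 + 8 = -16
w_3 = -(-16) - 3·9 + 12 = 1
w_4 = -1 - 3·(-16) + 16 = 63
w_5 = -63 - 3·1 + 20 = -46
w_6 = -(-46) - 3·63 + 24 = -119
w_7 = -(-119) - 3·(-46) + 28 = 285
w_8 = -285 - 3·(-119) + 32 = 104

104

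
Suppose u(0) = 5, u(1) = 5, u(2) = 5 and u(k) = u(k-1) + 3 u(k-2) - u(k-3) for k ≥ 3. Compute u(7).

u(3) = 5 + 3(5) - 5 = 15
u(4) = 15 + 3(5) - 5 = 25
u(5) = 25 + 3(15) - 5 = 65
u(6) = 65 + 3(25) - 15 = 125
u(7) = 125 + 3(65) - 25 = 295

295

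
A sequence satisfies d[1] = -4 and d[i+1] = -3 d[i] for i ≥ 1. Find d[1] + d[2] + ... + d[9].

d[2] = -3*(-4) = 12
d[3] = -3*12 = -36
d[4] = -3*(-36) = 108
d[5] = -3*108 = -324
d[6] = -3*(-324) = 972
d[7] = -3*972 = -2916
d[8] = -3*(-2916) = 8748
d[9] = -3*8748 = -26244
Sum = (-4) + 12 + (-36) + 108 + (-324) + 972 + (-2916) + 8748 + (-26244) = -19684

-19684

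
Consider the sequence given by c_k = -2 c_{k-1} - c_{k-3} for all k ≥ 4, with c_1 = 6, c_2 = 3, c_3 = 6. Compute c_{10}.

c_4 = -2(6) - 6 = -18
c_5 = -2(-18) - 3 = 33
c_6 = -2(33) - 6 = -72
c_7 = -2(-72) - (-18) = 162
c_8 = -2(162) - 33 = -357
c_9 = -2(-357) - (-72) = 786
c_{10} = -2(786) - 162 = -1734

-1734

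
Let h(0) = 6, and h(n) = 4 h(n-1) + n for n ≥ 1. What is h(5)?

h(1) = 4*6 + 1 = 25
h(2) = 4*25 + 2 = 102
h(3) = 4*102 + 3 = 411
h(4) = 4*411 + 4 = 1648
h(5) = 4*1648 + 5 = 6597

6597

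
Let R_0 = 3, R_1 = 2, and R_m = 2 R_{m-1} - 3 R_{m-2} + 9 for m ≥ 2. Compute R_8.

R_2 = 2(2) - 3(3) + 9 = 4
R_3 = 2(4) - 3(2) + 9 = 11
R_4 = 2(11) - 3(4) + 9 = 19
R_5 = 2(19) - 3(11) + 9 = 14
R_6 = 2(14) - 3(19) + 9 = -20
R_7 = 2(-20) - 3(14) + 9 = -73
R_8 = 2(-73) - 3(-20) + 9 = -77

-77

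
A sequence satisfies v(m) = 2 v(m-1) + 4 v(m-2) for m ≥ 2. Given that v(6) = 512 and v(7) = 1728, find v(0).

Rearranging, v(m-2) = (v(m) - 2 v(m-1)) / 4.
v(5) = (1728 - 2·512) / 4 = 704/4 = 176
v(4) = (512 - 2·176) / 4 = 160/4 = 40
v(3) = (176 - 2·40) / 4 = 96/4 = 24
v(2) = (40 - 2·24) / 4 = -8/4 = -2
v(1) = (24 - 2·(-2)) / 4 = 28/4 = 7
v(0) = (-2 - 2·7) / 4 = -16/4 = -4

-4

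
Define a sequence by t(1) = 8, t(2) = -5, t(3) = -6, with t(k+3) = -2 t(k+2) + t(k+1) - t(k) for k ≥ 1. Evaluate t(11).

-173

t(4) = -2(-6) + (-5) - 8 = -1
t(5) = -2(-1) + (-6) - (-5) = 1
t(6) = -2(1) + (-1) - (-6) = 3
t(7) = -2(3) + 1 - (-1) = -4
t(8) = -2(-4) + 3 - 1 = 10
t(9) = -2(10) + (-4) - 3 = -27
t(10) = -2(-27) + 10 - (-4) = 68
t(11) = -2(68) + (-27) - 10 = -173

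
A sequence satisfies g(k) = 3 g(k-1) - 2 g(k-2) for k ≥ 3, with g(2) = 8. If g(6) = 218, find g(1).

1

Let g(1) = w.
g(3) = 24 - 2w
g(4) = 56 - 6w
g(5) = 120 - 14w
g(6) = 248 - 30w
So 248 - 30w = 218, giving w = 1.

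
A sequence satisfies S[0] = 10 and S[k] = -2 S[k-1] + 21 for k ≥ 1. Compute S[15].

-98297

The fixed point is 21/(1 + 2) = 7, so S[k] - 7 = -2(S[k-1] - 7).
Hence S[k] = 3·(-2)^k + 7.
S[15] = 3·(-2)^{15} + 7 = 3·-32768 + 7 = -98297.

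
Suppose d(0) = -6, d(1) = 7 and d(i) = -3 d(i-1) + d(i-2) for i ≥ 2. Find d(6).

-3174

d(2) = -3(7) + (-6) = -27
d(3) = -3(-27) + 7 = 88
d(4) = -3(88) + (-27) = -291
d(5) = -3(-291) + 88 = 961
d(6) = -3(961) + (-291) = -3174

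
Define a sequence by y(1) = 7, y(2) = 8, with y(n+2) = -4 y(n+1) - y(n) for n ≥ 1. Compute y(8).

y(3) = -4·8 - 7 = -39
y(4) = -4·(-39) - 8 = 148
y(5) = -4·148 - (-39) = -553
y(6) = -4·(-553) - 148 = 2064
y(7) = -4·2064 - (-553) = -7703
y(8) = -4·(-7703) - 2064 = 28748

28748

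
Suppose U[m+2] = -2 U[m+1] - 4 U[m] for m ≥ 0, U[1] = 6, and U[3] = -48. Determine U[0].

Let U[0] = z.
U[2] = -12 - 4z
U[3] = 8z
So 8z = -48, giving z = -6.

-6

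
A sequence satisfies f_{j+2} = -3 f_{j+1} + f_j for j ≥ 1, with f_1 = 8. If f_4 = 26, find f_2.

5

Let f_2 = x.
f_3 = 8 - 3x
f_4 = -24 + 10x
So -24 + 10x = 26, giving x = 5.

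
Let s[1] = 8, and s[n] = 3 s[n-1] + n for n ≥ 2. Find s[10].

182062

s[2] = 3(8) + 2 = 26
s[3] = 3(26) + 3 = 81
s[4] = 3(81) + 4 = 247
s[5] = 3(247) + 5 = 746
s[6] = 3(746) + 6 = 2244
s[7] = 3(2244) + 7 = 6739
s[8] = 3(6739) + 8 = 20225
s[9] = 3(20225) + 9 = 60684
s[10] = 3(60684) + 10 = 182062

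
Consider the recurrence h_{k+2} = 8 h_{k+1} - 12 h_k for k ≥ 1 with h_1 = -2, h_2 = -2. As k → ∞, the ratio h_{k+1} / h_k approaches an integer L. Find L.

6

The characteristic equation is r^2 - 8r + 12 = 0, which factors as (r - 6)(r - 2) = 0.
So the roots are 6 and 2. Since |6| > |2| and the coefficient of 6^k is non-zero, the ratio tends to 6.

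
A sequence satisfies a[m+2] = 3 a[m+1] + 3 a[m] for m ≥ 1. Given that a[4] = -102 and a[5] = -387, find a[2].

Rearranging, a[m-2] = (a[m] - 3 a[m-1]) / 3.
a[3] = (-387 - 3·(-102)) / 3 = -81/3 = -27
a[2] = (-102 - 3·(-27)) / 3 = -21/3 = -7

-7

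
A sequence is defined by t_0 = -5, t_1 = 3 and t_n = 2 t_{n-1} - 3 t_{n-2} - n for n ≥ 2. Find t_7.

-66

t_2 = 2*3 - 3*(-5) - 2 = 19
t_3 = 2*19 - 3*3 - 3 = 26
t_4 = 2*26 - 3*19 - 4 = -9
t_5 = 2*(-9) - 3*26 - 5 = -101
t_6 = 2*(-101) - 3*(-9) - 6 = -181
t_7 = 2*(-181) - 3*(-101) - 7 = -66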